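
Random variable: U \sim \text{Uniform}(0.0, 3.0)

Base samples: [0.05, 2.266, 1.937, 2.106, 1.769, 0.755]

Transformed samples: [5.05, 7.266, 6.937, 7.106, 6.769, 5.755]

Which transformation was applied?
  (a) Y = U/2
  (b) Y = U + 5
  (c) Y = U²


Checking option (b) Y = U + 5:
  U = 0.05 -> Y = 5.05 ✓
  U = 2.266 -> Y = 7.266 ✓
  U = 1.937 -> Y = 6.937 ✓
All samples match this transformation.

(b) U + 5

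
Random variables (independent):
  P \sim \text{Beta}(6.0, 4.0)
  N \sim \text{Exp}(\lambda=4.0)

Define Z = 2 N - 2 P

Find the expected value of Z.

E[Z] = -2*E[P] + 2*E[N]
E[P] = 0.6
E[N] = 0.25
E[Z] = -2*0.6 + 2*0.25 = -0.7

-0.7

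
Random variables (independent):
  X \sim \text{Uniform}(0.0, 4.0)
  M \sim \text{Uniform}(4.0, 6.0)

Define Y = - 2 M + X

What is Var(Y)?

For independent RVs: Var(aX + bY) = a²Var(X) + b²Var(Y)
Var(X) = 1.3333333
Var(M) = 0.33333333
Var(Y) = 1²*1.3333333 + (-2)²*0.33333333
= 1*1.3333333 + 4*0.33333333 = 2.6666667

2.6666667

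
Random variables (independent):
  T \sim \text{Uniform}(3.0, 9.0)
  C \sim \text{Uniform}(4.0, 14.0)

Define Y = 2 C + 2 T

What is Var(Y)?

For independent RVs: Var(aX + bY) = a²Var(X) + b²Var(Y)
Var(T) = 3
Var(C) = 8.3333333
Var(Y) = 2²*3 + 2²*8.3333333
= 4*3 + 4*8.3333333 = 45.333333

45.333333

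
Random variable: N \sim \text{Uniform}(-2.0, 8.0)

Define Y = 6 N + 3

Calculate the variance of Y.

For Y = aN + b: Var(Y) = a² * Var(N)
Var(N) = (8 + 2)^2/12 = 8.3333333
Var(Y) = 6² * 8.3333333 = 36 * 8.3333333 = 300

300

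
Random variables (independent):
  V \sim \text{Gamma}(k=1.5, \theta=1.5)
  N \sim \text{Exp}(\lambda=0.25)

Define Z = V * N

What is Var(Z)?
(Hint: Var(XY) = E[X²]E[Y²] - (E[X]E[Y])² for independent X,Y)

Var(XY) = E[X²]E[Y²] - (E[X]E[Y])²
E[V] = 2.25, Var(V) = 3.375
E[N] = 4, Var(N) = 16
E[V²] = 3.375 + 2.25² = 8.4375
E[N²] = 16 + 4² = 32
Var(Z) = 8.4375*32 - (2.25*4)²
= 270 - 81 = 189

189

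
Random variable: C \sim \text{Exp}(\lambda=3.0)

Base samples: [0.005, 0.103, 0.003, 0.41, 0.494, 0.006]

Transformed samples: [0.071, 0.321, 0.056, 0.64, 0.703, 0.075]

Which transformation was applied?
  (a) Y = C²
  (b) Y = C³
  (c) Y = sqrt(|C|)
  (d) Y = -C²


Checking option (c) Y = sqrt(|C|):
  C = 0.005 -> Y = 0.071 ✓
  C = 0.103 -> Y = 0.321 ✓
  C = 0.003 -> Y = 0.056 ✓
All samples match this transformation.

(c) sqrt(|C|)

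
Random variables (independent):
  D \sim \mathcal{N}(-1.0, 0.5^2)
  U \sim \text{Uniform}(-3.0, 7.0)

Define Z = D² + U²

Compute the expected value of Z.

E[Z] = E[D²] + E[U²]
E[D²] = Var(D) + E[D]² = 0.25 + 1 = 1.25
E[U²] = Var(U) + E[U]² = 8.3333333 + 4 = 12.333333
E[Z] = 1.25 + 12.333333 = 13.583333

13.583333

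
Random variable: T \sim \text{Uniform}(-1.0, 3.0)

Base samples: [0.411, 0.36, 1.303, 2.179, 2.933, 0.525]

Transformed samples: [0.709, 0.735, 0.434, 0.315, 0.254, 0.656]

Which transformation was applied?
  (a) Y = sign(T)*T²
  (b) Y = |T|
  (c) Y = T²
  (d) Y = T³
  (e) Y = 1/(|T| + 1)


Checking option (e) Y = 1/(|T| + 1):
  T = 0.411 -> Y = 0.709 ✓
  T = 0.36 -> Y = 0.735 ✓
  T = 1.303 -> Y = 0.434 ✓
All samples match this transformation.

(e) 1/(|T| + 1)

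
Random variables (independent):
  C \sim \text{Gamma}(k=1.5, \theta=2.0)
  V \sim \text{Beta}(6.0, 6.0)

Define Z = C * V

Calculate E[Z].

For independent RVs: E[XY] = E[X]*E[Y]
E[C] = 3
E[V] = 0.5
E[Z] = 3 * 0.5 = 1.5

1.5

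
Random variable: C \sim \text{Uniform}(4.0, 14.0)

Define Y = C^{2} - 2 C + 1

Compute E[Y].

E[Y] = 1*E[C²] - 2*E[C] + 1
E[C] = 9
E[C²] = Var(C) + (E[C])² = 8.3333333 + 81 = 89.333333
E[Y] = 1*89.333333 - 2*9 + 1 = 72.333333

72.333333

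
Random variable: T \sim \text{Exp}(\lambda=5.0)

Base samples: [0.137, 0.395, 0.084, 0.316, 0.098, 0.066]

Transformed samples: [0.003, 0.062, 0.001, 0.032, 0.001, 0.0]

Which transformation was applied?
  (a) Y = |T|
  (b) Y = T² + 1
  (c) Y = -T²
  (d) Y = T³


Checking option (d) Y = T³:
  T = 0.137 -> Y = 0.003 ✓
  T = 0.395 -> Y = 0.062 ✓
  T = 0.084 -> Y = 0.001 ✓
All samples match this transformation.

(d) T³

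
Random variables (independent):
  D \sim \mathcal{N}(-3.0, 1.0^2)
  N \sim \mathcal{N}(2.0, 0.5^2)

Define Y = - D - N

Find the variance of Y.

For independent RVs: Var(aX + bY) = a²Var(X) + b²Var(Y)
Var(D) = 1
Var(N) = 0.25
Var(Y) = (-1)²*1 + (-1)²*0.25
= 1*1 + 1*0.25 = 1.25

1.25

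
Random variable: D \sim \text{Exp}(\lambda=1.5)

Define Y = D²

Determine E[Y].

E[D²] = Var(D) + (E[D])² = 0.44444444 + 0.44444444 = 0.88888889

0.88888889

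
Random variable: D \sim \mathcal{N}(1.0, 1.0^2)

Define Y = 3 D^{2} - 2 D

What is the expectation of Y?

E[Y] = 3*E[D²] - 2*E[D]
E[D] = 1
E[D²] = Var(D) + (E[D])² = 1 + 1 = 2
E[Y] = 3*2 - 2*1 = 4

4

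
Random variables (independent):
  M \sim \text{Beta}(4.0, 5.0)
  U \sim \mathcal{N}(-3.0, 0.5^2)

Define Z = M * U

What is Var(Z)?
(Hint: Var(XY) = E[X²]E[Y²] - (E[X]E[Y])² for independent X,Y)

Var(XY) = E[X²]E[Y²] - (E[X]E[Y])²
E[M] = 0.44444444, Var(M) = 0.024691358
E[U] = -3, Var(U) = 0.25
E[M²] = 0.024691358 + 0.44444444² = 0.22222222
E[U²] = 0.25 + (-3)² = 9.25
Var(Z) = 0.22222222*9.25 - (0.44444444*(-3))²
= 2.0555556 - 1.7777778 = 0.27777778

0.27777778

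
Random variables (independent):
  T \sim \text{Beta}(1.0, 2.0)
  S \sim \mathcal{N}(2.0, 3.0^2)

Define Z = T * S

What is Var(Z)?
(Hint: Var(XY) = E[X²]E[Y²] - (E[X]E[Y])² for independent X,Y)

Var(XY) = E[X²]E[Y²] - (E[X]E[Y])²
E[T] = 0.33333333, Var(T) = 0.055555556
E[S] = 2, Var(S) = 9
E[T²] = 0.055555556 + 0.33333333² = 0.16666667
E[S²] = 9 + 2² = 13
Var(Z) = 0.16666667*13 - (0.33333333*2)²
= 2.1666667 - 0.44444444 = 1.7222222

1.7222222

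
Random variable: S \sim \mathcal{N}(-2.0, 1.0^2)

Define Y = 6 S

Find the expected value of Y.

For Y = 6S:
E[Y] = 6 * E[S]
E[S] = -2.0 = -2
E[Y] = 6 * (-2) = -12

-12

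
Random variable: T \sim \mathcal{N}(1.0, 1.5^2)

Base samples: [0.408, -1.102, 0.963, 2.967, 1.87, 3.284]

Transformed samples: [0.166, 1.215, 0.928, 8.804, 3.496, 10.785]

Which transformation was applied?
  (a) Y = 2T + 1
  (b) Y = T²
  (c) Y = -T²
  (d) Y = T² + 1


Checking option (b) Y = T²:
  T = 0.408 -> Y = 0.166 ✓
  T = -1.102 -> Y = 1.215 ✓
  T = 0.963 -> Y = 0.928 ✓
All samples match this transformation.

(b) T²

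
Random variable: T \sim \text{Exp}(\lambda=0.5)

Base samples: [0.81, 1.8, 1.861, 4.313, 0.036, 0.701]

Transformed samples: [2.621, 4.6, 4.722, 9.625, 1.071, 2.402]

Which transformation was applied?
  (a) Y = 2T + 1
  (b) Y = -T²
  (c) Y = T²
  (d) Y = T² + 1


Checking option (a) Y = 2T + 1:
  T = 0.81 -> Y = 2.621 ✓
  T = 1.8 -> Y = 4.6 ✓
  T = 1.861 -> Y = 4.722 ✓
All samples match this transformation.

(a) 2T + 1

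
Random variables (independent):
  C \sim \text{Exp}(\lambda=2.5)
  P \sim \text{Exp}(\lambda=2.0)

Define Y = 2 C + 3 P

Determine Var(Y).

For independent RVs: Var(aX + bY) = a²Var(X) + b²Var(Y)
Var(C) = 0.16
Var(P) = 0.25
Var(Y) = 2²*0.16 + 3²*0.25
= 4*0.16 + 9*0.25 = 2.89

2.89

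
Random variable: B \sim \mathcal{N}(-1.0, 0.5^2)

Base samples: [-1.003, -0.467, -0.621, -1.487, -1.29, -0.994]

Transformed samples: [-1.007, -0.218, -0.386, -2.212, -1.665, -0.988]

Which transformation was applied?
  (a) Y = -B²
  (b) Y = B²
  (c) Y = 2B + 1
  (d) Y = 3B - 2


Checking option (a) Y = -B²:
  B = -1.003 -> Y = -1.007 ✓
  B = -0.467 -> Y = -0.218 ✓
  B = -0.621 -> Y = -0.386 ✓
All samples match this transformation.

(a) -B²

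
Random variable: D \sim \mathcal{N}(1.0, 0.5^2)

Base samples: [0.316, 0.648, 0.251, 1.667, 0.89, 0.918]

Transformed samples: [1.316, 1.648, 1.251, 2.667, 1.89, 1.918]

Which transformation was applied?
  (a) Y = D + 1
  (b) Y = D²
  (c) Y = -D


Checking option (a) Y = D + 1:
  D = 0.316 -> Y = 1.316 ✓
  D = 0.648 -> Y = 1.648 ✓
  D = 0.251 -> Y = 1.251 ✓
All samples match this transformation.

(a) D + 1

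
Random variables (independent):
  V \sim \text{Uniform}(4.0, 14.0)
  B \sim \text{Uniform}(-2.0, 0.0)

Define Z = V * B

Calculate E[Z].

For independent RVs: E[XY] = E[X]*E[Y]
E[V] = 9
E[B] = -1
E[Z] = 9 * (-1) = -9

-9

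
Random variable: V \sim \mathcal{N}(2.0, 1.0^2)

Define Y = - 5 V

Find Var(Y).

For Y = aV + b: Var(Y) = a² * Var(V)
Var(V) = 1.0^2 = 1
Var(Y) = (-5)² * 1 = 25 * 1 = 25

25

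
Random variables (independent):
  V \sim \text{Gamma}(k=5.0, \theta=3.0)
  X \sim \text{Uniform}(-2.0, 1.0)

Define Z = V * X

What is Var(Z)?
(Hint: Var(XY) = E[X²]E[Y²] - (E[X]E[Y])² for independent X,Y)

Var(XY) = E[X²]E[Y²] - (E[X]E[Y])²
E[V] = 15, Var(V) = 45
E[X] = -0.5, Var(X) = 0.75
E[V²] = 45 + 15² = 270
E[X²] = 0.75 + (-0.5)² = 1
Var(Z) = 270*1 - (15*(-0.5))²
= 270 - 56.25 = 213.75

213.75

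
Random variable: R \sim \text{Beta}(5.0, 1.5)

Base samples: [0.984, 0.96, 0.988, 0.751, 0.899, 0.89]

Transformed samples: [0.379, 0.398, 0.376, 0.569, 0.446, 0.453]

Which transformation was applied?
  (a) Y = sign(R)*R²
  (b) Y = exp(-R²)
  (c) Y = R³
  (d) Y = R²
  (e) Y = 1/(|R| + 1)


Checking option (b) Y = exp(-R²):
  R = 0.984 -> Y = 0.379 ✓
  R = 0.96 -> Y = 0.398 ✓
  R = 0.988 -> Y = 0.376 ✓
All samples match this transformation.

(b) exp(-R²)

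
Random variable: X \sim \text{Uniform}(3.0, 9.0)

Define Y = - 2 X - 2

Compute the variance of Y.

For Y = aX + b: Var(Y) = a² * Var(X)
Var(X) = (9 - 3)^2/12 = 3
Var(Y) = (-2)² * 3 = 4 * 3 = 12

12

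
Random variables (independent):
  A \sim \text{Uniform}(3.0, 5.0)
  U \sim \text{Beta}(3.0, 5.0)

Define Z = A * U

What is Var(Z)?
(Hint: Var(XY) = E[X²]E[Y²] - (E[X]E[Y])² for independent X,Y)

Var(XY) = E[X²]E[Y²] - (E[X]E[Y])²
E[A] = 4, Var(A) = 0.33333333
E[U] = 0.375, Var(U) = 0.026041667
E[A²] = 0.33333333 + 4² = 16.333333
E[U²] = 0.026041667 + 0.375² = 0.16666667
Var(Z) = 16.333333*0.16666667 - (4*0.375)²
= 2.7222222 - 2.25 = 0.47222222

0.47222222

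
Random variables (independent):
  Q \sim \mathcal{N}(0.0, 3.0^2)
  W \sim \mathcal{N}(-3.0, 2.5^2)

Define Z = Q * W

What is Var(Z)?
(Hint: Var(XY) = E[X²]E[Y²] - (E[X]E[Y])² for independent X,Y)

Var(XY) = E[X²]E[Y²] - (E[X]E[Y])²
E[Q] = 0, Var(Q) = 9
E[W] = -3, Var(W) = 6.25
E[Q²] = 9 + 0² = 9
E[W²] = 6.25 + (-3)² = 15.25
Var(Z) = 9*15.25 - (0*(-3))²
= 137.25 - 0 = 137.25

137.25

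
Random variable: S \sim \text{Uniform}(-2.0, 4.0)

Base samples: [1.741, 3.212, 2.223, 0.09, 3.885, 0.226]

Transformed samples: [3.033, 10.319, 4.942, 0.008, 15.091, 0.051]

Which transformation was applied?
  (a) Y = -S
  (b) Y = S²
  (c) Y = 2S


Checking option (b) Y = S²:
  S = 1.741 -> Y = 3.033 ✓
  S = 3.212 -> Y = 10.319 ✓
  S = 2.223 -> Y = 4.942 ✓
All samples match this transformation.

(b) S²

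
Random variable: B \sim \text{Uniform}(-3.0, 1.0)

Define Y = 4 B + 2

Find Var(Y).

For Y = aB + b: Var(Y) = a² * Var(B)
Var(B) = (1 + 3)^2/12 = 1.3333333
Var(Y) = 4² * 1.3333333 = 16 * 1.3333333 = 21.333333

21.333333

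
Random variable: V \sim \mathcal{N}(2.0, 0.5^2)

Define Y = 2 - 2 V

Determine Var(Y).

For Y = aV + b: Var(Y) = a² * Var(V)
Var(V) = 0.5^2 = 0.25
Var(Y) = (-2)² * 0.25 = 4 * 0.25 = 1

1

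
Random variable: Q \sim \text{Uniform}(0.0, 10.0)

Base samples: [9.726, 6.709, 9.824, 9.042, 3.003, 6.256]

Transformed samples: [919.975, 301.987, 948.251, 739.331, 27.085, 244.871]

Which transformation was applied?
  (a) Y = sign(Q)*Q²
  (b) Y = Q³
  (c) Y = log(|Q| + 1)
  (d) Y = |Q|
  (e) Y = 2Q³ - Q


Checking option (b) Y = Q³:
  Q = 9.726 -> Y = 919.975 ✓
  Q = 6.709 -> Y = 301.987 ✓
  Q = 9.824 -> Y = 948.251 ✓
All samples match this transformation.

(b) Q³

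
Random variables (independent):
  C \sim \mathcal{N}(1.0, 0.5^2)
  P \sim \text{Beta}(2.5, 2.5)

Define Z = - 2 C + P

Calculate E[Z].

E[Z] = -2*E[C] + 1*E[P]
E[C] = 1
E[P] = 0.5
E[Z] = -2*1 + 1*0.5 = -1.5

-1.5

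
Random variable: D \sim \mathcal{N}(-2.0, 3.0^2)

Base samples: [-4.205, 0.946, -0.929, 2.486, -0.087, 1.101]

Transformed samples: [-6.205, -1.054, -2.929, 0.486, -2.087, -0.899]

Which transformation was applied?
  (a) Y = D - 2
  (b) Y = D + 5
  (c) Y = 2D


Checking option (a) Y = D - 2:
  D = -4.205 -> Y = -6.205 ✓
  D = 0.946 -> Y = -1.054 ✓
  D = -0.929 -> Y = -2.929 ✓
All samples match this transformation.

(a) D - 2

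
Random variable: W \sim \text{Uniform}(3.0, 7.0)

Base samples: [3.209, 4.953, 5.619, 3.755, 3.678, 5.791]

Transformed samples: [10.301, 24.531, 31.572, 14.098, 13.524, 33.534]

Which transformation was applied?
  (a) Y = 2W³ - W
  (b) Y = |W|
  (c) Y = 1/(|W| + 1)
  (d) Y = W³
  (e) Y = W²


Checking option (e) Y = W²:
  W = 3.209 -> Y = 10.301 ✓
  W = 4.953 -> Y = 24.531 ✓
  W = 5.619 -> Y = 31.572 ✓
All samples match this transformation.

(e) W²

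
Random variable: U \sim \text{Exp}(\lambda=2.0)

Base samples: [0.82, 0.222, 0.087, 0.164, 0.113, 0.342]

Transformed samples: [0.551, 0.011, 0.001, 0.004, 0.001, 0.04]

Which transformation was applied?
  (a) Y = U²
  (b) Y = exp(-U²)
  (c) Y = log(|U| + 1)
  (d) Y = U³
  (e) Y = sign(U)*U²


Checking option (d) Y = U³:
  U = 0.82 -> Y = 0.551 ✓
  U = 0.222 -> Y = 0.011 ✓
  U = 0.087 -> Y = 0.001 ✓
All samples match this transformation.

(d) U³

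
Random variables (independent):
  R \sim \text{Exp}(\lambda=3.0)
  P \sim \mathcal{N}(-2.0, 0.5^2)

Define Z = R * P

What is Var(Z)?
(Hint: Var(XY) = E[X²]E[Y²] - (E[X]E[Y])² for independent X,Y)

Var(XY) = E[X²]E[Y²] - (E[X]E[Y])²
E[R] = 0.33333333, Var(R) = 0.11111111
E[P] = -2, Var(P) = 0.25
E[R²] = 0.11111111 + 0.33333333² = 0.22222222
E[P²] = 0.25 + (-2)² = 4.25
Var(Z) = 0.22222222*4.25 - (0.33333333*(-2))²
= 0.94444444 - 0.44444444 = 0.5

0.5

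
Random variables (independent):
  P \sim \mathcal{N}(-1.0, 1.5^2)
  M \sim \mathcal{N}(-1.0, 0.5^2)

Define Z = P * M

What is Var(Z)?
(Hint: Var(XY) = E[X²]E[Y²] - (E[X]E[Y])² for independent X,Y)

Var(XY) = E[X²]E[Y²] - (E[X]E[Y])²
E[P] = -1, Var(P) = 2.25
E[M] = -1, Var(M) = 0.25
E[P²] = 2.25 + (-1)² = 3.25
E[M²] = 0.25 + (-1)² = 1.25
Var(Z) = 3.25*1.25 - (-1*(-1))²
= 4.0625 - 1 = 3.0625

3.0625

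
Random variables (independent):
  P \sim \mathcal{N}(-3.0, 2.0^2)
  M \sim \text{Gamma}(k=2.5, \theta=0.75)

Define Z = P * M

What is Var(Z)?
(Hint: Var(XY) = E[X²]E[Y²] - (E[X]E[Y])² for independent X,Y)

Var(XY) = E[X²]E[Y²] - (E[X]E[Y])²
E[P] = -3, Var(P) = 4
E[M] = 1.875, Var(M) = 1.40625
E[P²] = 4 + (-3)² = 13
E[M²] = 1.40625 + 1.875² = 4.921875
Var(Z) = 13*4.921875 - (-3*1.875)²
= 63.984375 - 31.640625 = 32.34375

32.34375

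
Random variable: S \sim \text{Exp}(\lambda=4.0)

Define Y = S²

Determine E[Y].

E[S²] = Var(S) + (E[S])² = 0.0625 + 0.0625 = 0.125

0.125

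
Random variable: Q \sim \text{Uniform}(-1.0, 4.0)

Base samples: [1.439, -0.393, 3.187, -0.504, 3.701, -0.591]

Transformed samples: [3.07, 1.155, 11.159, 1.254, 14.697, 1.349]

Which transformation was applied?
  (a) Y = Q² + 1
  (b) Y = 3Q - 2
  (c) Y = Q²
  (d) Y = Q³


Checking option (a) Y = Q² + 1:
  Q = 1.439 -> Y = 3.07 ✓
  Q = -0.393 -> Y = 1.155 ✓
  Q = 3.187 -> Y = 11.159 ✓
All samples match this transformation.

(a) Q² + 1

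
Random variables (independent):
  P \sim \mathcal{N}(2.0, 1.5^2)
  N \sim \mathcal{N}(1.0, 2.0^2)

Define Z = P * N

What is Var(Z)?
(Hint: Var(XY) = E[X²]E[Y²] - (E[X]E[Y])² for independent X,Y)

Var(XY) = E[X²]E[Y²] - (E[X]E[Y])²
E[P] = 2, Var(P) = 2.25
E[N] = 1, Var(N) = 4
E[P²] = 2.25 + 2² = 6.25
E[N²] = 4 + 1² = 5
Var(Z) = 6.25*5 - (2*1)²
= 31.25 - 4 = 27.25

27.25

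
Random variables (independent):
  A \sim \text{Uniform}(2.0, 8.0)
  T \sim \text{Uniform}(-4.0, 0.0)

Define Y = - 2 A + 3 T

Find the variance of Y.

For independent RVs: Var(aX + bY) = a²Var(X) + b²Var(Y)
Var(A) = 3
Var(T) = 1.3333333
Var(Y) = (-2)²*3 + 3²*1.3333333
= 4*3 + 9*1.3333333 = 24

24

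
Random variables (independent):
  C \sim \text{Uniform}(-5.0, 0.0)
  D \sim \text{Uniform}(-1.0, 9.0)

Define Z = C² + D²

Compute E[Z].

E[Z] = E[C²] + E[D²]
E[C²] = Var(C) + E[C]² = 2.0833333 + 6.25 = 8.3333333
E[D²] = Var(D) + E[D]² = 8.3333333 + 16 = 24.333333
E[Z] = 8.3333333 + 24.333333 = 32.666667

32.666667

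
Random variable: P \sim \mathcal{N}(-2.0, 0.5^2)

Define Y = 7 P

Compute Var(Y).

For Y = aP + b: Var(Y) = a² * Var(P)
Var(P) = 0.5^2 = 0.25
Var(Y) = 7² * 0.25 = 49 * 0.25 = 12.25

12.25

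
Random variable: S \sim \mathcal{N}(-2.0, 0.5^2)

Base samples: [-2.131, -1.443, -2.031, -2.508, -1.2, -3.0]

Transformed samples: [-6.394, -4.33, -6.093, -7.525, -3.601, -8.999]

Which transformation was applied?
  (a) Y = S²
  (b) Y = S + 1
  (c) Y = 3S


Checking option (c) Y = 3S:
  S = -2.131 -> Y = -6.394 ✓
  S = -1.443 -> Y = -4.33 ✓
  S = -2.031 -> Y = -6.093 ✓
All samples match this transformation.

(c) 3S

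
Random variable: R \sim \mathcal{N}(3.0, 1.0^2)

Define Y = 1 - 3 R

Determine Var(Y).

For Y = aR + b: Var(Y) = a² * Var(R)
Var(R) = 1.0^2 = 1
Var(Y) = (-3)² * 1 = 9 * 1 = 9

9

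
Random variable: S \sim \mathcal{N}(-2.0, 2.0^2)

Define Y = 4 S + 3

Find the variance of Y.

For Y = aS + b: Var(Y) = a² * Var(S)
Var(S) = 2.0^2 = 4
Var(Y) = 4² * 4 = 16 * 4 = 64

64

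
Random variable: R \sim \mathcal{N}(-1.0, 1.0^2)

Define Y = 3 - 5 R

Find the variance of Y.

For Y = aR + b: Var(Y) = a² * Var(R)
Var(R) = 1.0^2 = 1
Var(Y) = (-5)² * 1 = 25 * 1 = 25

25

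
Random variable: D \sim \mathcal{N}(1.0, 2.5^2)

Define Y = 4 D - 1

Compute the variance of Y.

For Y = aD + b: Var(Y) = a² * Var(D)
Var(D) = 2.5^2 = 6.25
Var(Y) = 4² * 6.25 = 16 * 6.25 = 100

100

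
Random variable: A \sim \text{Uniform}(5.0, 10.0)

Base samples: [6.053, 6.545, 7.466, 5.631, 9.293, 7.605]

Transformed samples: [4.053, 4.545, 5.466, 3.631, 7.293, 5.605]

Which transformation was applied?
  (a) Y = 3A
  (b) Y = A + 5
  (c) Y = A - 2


Checking option (c) Y = A - 2:
  A = 6.053 -> Y = 4.053 ✓
  A = 6.545 -> Y = 4.545 ✓
  A = 7.466 -> Y = 5.466 ✓
All samples match this transformation.

(c) A - 2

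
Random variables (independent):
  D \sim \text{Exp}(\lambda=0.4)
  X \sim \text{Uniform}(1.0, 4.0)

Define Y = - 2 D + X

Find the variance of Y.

For independent RVs: Var(aX + bY) = a²Var(X) + b²Var(Y)
Var(D) = 6.25
Var(X) = 0.75
Var(Y) = (-2)²*6.25 + 1²*0.75
= 4*6.25 + 1*0.75 = 25.75

25.75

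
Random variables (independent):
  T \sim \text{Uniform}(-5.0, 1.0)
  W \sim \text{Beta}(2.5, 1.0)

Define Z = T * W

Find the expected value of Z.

For independent RVs: E[XY] = E[X]*E[Y]
E[T] = -2
E[W] = 0.71428571
E[Z] = -2 * 0.71428571 = -1.4285714

-1.4285714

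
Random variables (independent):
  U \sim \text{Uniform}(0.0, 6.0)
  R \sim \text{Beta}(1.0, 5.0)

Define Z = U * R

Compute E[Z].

For independent RVs: E[XY] = E[X]*E[Y]
E[U] = 3
E[R] = 0.16666667
E[Z] = 3 * 0.16666667 = 0.5

0.5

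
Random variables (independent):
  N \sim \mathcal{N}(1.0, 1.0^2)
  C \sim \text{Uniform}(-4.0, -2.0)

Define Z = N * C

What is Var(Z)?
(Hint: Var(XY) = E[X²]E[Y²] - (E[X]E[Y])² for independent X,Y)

Var(XY) = E[X²]E[Y²] - (E[X]E[Y])²
E[N] = 1, Var(N) = 1
E[C] = -3, Var(C) = 0.33333333
E[N²] = 1 + 1² = 2
E[C²] = 0.33333333 + (-3)² = 9.3333333
Var(Z) = 2*9.3333333 - (1*(-3))²
= 18.666667 - 9 = 9.6666667

9.6666667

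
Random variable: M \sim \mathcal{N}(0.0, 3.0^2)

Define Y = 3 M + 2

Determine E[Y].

For Y = 3M + 2:
E[Y] = 3 * E[M] + 2
E[M] = 0.0 = 0
E[Y] = 3 * 0 + 2 = 2

2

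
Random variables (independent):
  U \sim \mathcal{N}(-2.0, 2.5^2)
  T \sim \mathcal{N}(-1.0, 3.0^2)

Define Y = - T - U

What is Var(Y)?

For independent RVs: Var(aX + bY) = a²Var(X) + b²Var(Y)
Var(U) = 6.25
Var(T) = 9
Var(Y) = (-1)²*6.25 + (-1)²*9
= 1*6.25 + 1*9 = 15.25

15.25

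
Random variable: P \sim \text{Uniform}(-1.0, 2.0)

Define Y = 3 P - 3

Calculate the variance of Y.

For Y = aP + b: Var(Y) = a² * Var(P)
Var(P) = (2 + 1)^2/12 = 0.75
Var(Y) = 3² * 0.75 = 9 * 0.75 = 6.75

6.75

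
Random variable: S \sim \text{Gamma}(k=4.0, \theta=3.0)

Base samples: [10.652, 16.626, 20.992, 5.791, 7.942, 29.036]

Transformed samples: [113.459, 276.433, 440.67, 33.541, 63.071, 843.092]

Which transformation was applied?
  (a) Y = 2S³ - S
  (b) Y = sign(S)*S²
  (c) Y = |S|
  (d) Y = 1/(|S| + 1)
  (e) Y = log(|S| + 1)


Checking option (b) Y = sign(S)*S²:
  S = 10.652 -> Y = 113.459 ✓
  S = 16.626 -> Y = 276.433 ✓
  S = 20.992 -> Y = 440.67 ✓
All samples match this transformation.

(b) sign(S)*S²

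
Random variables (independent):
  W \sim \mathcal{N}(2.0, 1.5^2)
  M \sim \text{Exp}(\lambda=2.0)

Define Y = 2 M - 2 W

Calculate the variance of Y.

For independent RVs: Var(aX + bY) = a²Var(X) + b²Var(Y)
Var(W) = 2.25
Var(M) = 0.25
Var(Y) = (-2)²*2.25 + 2²*0.25
= 4*2.25 + 4*0.25 = 10

10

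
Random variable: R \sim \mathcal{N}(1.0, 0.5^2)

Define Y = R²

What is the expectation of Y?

E[R²] = Var(R) + (E[R])² = 0.25 + 1 = 1.25

1.25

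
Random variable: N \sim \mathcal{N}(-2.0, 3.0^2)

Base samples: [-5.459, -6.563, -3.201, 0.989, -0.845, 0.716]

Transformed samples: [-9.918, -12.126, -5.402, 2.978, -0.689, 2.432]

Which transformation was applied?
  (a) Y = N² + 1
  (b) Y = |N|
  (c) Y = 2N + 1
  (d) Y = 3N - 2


Checking option (c) Y = 2N + 1:
  N = -5.459 -> Y = -9.918 ✓
  N = -6.563 -> Y = -12.126 ✓
  N = -3.201 -> Y = -5.402 ✓
All samples match this transformation.

(c) 2N + 1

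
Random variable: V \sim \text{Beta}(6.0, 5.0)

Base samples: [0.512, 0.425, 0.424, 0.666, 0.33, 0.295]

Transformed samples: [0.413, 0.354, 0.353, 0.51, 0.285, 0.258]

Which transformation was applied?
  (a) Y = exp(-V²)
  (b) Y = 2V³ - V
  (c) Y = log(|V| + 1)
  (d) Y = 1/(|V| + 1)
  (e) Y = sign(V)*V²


Checking option (c) Y = log(|V| + 1):
  V = 0.512 -> Y = 0.413 ✓
  V = 0.425 -> Y = 0.354 ✓
  V = 0.424 -> Y = 0.353 ✓
All samples match this transformation.

(c) log(|V| + 1)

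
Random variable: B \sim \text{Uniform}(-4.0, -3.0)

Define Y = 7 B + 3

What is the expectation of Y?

For Y = 7B + 3:
E[Y] = 7 * E[B] + 3
E[B] = (-4 - 3)/2 = -3.5
E[Y] = 7 * (-3.5) + 3 = -21.5

-21.5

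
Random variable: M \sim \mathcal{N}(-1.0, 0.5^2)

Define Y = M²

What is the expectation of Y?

E[M²] = Var(M) + (E[M])² = 0.25 + 1 = 1.25

1.25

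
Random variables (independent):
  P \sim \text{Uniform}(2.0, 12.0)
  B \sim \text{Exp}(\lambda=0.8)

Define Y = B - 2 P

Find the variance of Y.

For independent RVs: Var(aX + bY) = a²Var(X) + b²Var(Y)
Var(P) = 8.3333333
Var(B) = 1.5625
Var(Y) = (-2)²*8.3333333 + 1²*1.5625
= 4*8.3333333 + 1*1.5625 = 34.895833

34.895833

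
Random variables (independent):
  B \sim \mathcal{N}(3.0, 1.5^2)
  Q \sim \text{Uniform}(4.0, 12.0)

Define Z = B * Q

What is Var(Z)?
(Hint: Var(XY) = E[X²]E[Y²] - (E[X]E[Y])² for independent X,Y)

Var(XY) = E[X²]E[Y²] - (E[X]E[Y])²
E[B] = 3, Var(B) = 2.25
E[Q] = 8, Var(Q) = 5.3333333
E[B²] = 2.25 + 3² = 11.25
E[Q²] = 5.3333333 + 8² = 69.333333
Var(Z) = 11.25*69.333333 - (3*8)²
= 780 - 576 = 204

204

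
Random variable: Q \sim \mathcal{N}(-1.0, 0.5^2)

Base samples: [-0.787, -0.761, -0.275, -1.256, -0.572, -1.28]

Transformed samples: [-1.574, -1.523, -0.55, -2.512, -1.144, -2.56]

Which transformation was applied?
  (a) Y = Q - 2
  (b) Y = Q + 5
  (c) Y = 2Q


Checking option (c) Y = 2Q:
  Q = -0.787 -> Y = -1.574 ✓
  Q = -0.761 -> Y = -1.523 ✓
  Q = -0.275 -> Y = -0.55 ✓
All samples match this transformation.

(c) 2Q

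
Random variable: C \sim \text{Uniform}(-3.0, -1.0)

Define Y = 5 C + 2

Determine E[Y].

For Y = 5C + 2:
E[Y] = 5 * E[C] + 2
E[C] = (-3 - 1)/2 = -2
E[Y] = 5 * (-2) + 2 = -8

-8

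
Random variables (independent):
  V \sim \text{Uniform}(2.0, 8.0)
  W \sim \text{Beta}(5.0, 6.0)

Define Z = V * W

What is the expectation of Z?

For independent RVs: E[XY] = E[X]*E[Y]
E[V] = 5
E[W] = 0.45454545
E[Z] = 5 * 0.45454545 = 2.2727273

2.2727273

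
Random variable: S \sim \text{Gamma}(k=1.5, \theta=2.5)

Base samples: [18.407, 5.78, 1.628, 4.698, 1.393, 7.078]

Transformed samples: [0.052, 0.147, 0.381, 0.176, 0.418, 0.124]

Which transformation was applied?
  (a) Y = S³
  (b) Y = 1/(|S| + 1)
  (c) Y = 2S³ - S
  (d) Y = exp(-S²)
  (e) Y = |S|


Checking option (b) Y = 1/(|S| + 1):
  S = 18.407 -> Y = 0.052 ✓
  S = 5.78 -> Y = 0.147 ✓
  S = 1.628 -> Y = 0.381 ✓
All samples match this transformation.

(b) 1/(|S| + 1)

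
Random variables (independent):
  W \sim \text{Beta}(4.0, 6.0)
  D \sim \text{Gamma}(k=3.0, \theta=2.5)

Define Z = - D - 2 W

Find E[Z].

E[Z] = -2*E[W] - 1*E[D]
E[W] = 0.4
E[D] = 7.5
E[Z] = -2*0.4 - 1*7.5 = -8.3

-8.3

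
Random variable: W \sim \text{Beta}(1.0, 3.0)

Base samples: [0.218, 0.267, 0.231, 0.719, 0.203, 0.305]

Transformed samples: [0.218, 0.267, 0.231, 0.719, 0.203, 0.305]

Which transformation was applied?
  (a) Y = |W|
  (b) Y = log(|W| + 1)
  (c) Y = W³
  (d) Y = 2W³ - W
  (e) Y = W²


Checking option (a) Y = |W|:
  W = 0.218 -> Y = 0.218 ✓
  W = 0.267 -> Y = 0.267 ✓
  W = 0.231 -> Y = 0.231 ✓
All samples match this transformation.

(a) |W|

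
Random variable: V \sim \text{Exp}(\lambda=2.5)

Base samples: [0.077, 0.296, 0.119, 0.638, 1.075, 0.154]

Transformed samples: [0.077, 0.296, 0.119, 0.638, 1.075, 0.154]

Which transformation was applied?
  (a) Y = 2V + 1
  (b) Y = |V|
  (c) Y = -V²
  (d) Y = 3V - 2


Checking option (b) Y = |V|:
  V = 0.077 -> Y = 0.077 ✓
  V = 0.296 -> Y = 0.296 ✓
  V = 0.119 -> Y = 0.119 ✓
All samples match this transformation.

(b) |V|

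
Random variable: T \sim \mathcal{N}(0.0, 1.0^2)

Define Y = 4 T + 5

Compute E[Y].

For Y = 4T + 5:
E[Y] = 4 * E[T] + 5
E[T] = 0.0 = 0
E[Y] = 4 * 0 + 5 = 5

5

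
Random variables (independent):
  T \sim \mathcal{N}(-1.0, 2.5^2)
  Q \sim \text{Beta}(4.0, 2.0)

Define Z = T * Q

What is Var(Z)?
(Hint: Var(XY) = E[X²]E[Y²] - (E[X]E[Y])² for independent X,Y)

Var(XY) = E[X²]E[Y²] - (E[X]E[Y])²
E[T] = -1, Var(T) = 6.25
E[Q] = 0.66666667, Var(Q) = 0.031746032
E[T²] = 6.25 + (-1)² = 7.25
E[Q²] = 0.031746032 + 0.66666667² = 0.47619048
Var(Z) = 7.25*0.47619048 - (-1*0.66666667)²
= 3.452381 - 0.44444444 = 3.0079365

3.0079365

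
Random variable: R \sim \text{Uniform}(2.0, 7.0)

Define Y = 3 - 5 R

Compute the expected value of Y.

For Y = -5R + 3:
E[Y] = -5 * E[R] + 3
E[R] = (2 + 7)/2 = 4.5
E[Y] = -5 * 4.5 + 3 = -19.5

-19.5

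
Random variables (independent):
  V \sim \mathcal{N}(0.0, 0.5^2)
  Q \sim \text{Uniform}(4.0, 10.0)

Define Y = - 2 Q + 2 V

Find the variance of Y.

For independent RVs: Var(aX + bY) = a²Var(X) + b²Var(Y)
Var(V) = 0.25
Var(Q) = 3
Var(Y) = 2²*0.25 + (-2)²*3
= 4*0.25 + 4*3 = 13

13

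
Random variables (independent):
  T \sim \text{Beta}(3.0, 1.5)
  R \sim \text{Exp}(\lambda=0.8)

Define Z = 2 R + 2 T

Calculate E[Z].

E[Z] = 2*E[T] + 2*E[R]
E[T] = 0.66666667
E[R] = 1.25
E[Z] = 2*0.66666667 + 2*1.25 = 3.8333333

3.8333333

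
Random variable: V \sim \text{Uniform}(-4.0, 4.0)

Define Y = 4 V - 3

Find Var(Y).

For Y = aV + b: Var(Y) = a² * Var(V)
Var(V) = (4 + 4)^2/12 = 5.3333333
Var(Y) = 4² * 5.3333333 = 16 * 5.3333333 = 85.333333

85.333333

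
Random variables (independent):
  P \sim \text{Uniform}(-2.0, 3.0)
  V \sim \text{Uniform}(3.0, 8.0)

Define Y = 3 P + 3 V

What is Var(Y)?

For independent RVs: Var(aX + bY) = a²Var(X) + b²Var(Y)
Var(P) = 2.0833333
Var(V) = 2.0833333
Var(Y) = 3²*2.0833333 + 3²*2.0833333
= 9*2.0833333 + 9*2.0833333 = 37.5

37.5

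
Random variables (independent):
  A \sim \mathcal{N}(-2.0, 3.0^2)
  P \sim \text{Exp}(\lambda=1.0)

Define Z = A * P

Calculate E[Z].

For independent RVs: E[XY] = E[X]*E[Y]
E[A] = -2
E[P] = 1
E[Z] = -2 * 1 = -2

-2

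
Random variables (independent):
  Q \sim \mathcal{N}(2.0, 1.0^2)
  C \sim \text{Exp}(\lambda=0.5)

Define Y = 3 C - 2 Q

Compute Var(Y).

For independent RVs: Var(aX + bY) = a²Var(X) + b²Var(Y)
Var(Q) = 1
Var(C) = 4
Var(Y) = (-2)²*1 + 3²*4
= 4*1 + 9*4 = 40

40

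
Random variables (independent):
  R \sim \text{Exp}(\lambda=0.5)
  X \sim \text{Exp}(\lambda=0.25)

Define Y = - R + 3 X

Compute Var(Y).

For independent RVs: Var(aX + bY) = a²Var(X) + b²Var(Y)
Var(R) = 4
Var(X) = 16
Var(Y) = (-1)²*4 + 3²*16
= 1*4 + 9*16 = 148

148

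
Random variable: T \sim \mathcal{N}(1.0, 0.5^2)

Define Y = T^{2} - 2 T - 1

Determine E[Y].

E[Y] = 1*E[T²] - 2*E[T] - 1
E[T] = 1
E[T²] = Var(T) + (E[T])² = 0.25 + 1 = 1.25
E[Y] = 1*1.25 - 2*1 - 1 = -1.75

-1.75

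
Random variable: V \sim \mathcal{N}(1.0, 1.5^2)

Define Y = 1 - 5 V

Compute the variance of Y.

For Y = aV + b: Var(Y) = a² * Var(V)
Var(V) = 1.5^2 = 2.25
Var(Y) = (-5)² * 2.25 = 25 * 2.25 = 56.25

56.25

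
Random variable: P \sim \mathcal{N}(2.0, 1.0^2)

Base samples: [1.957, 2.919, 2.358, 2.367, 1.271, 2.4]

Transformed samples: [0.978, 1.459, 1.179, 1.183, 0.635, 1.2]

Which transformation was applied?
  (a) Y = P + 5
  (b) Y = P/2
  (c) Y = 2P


Checking option (b) Y = P/2:
  P = 1.957 -> Y = 0.978 ✓
  P = 2.919 -> Y = 1.459 ✓
  P = 2.358 -> Y = 1.179 ✓
All samples match this transformation.

(b) P/2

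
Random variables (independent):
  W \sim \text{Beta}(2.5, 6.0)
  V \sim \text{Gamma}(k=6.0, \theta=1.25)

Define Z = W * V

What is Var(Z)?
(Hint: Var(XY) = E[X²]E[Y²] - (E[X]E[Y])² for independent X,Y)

Var(XY) = E[X²]E[Y²] - (E[X]E[Y])²
E[W] = 0.29411765, Var(W) = 0.021853943
E[V] = 7.5, Var(V) = 9.375
E[W²] = 0.021853943 + 0.29411765² = 0.10835913
E[V²] = 9.375 + 7.5² = 65.625
Var(Z) = 0.10835913*65.625 - (0.29411765*7.5)²
= 7.1110681 - 4.865917 = 2.2451512

2.2451512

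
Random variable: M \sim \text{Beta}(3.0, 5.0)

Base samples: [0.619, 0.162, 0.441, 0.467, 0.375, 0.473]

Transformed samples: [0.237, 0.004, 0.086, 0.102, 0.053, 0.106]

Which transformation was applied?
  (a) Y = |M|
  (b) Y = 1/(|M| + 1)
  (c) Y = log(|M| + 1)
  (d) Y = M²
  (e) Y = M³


Checking option (e) Y = M³:
  M = 0.619 -> Y = 0.237 ✓
  M = 0.162 -> Y = 0.004 ✓
  M = 0.441 -> Y = 0.086 ✓
All samples match this transformation.

(e) M³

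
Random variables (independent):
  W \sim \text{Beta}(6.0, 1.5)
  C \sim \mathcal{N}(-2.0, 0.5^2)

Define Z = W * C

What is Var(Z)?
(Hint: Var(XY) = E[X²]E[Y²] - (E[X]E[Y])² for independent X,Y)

Var(XY) = E[X²]E[Y²] - (E[X]E[Y])²
E[W] = 0.8, Var(W) = 0.018823529
E[C] = -2, Var(C) = 0.25
E[W²] = 0.018823529 + 0.8² = 0.65882353
E[C²] = 0.25 + (-2)² = 4.25
Var(Z) = 0.65882353*4.25 - (0.8*(-2))²
= 2.8 - 2.56 = 0.24

0.24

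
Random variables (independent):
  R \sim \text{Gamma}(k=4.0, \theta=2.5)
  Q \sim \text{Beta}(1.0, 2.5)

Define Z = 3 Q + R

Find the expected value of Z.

E[Z] = 1*E[R] + 3*E[Q]
E[R] = 10
E[Q] = 0.28571429
E[Z] = 1*10 + 3*0.28571429 = 10.857143

10.857143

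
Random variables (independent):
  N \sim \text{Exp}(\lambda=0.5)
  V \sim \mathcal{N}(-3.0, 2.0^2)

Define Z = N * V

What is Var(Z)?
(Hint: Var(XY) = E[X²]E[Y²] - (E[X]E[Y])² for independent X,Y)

Var(XY) = E[X²]E[Y²] - (E[X]E[Y])²
E[N] = 2, Var(N) = 4
E[V] = -3, Var(V) = 4
E[N²] = 4 + 2² = 8
E[V²] = 4 + (-3)² = 13
Var(Z) = 8*13 - (2*(-3))²
= 104 - 36 = 68

68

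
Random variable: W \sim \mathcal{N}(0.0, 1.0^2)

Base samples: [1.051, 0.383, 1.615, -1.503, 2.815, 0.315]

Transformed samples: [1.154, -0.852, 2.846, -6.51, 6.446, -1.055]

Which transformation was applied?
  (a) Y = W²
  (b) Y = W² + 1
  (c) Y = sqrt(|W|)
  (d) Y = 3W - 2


Checking option (d) Y = 3W - 2:
  W = 1.051 -> Y = 1.154 ✓
  W = 0.383 -> Y = -0.852 ✓
  W = 1.615 -> Y = 2.846 ✓
All samples match this transformation.

(d) 3W - 2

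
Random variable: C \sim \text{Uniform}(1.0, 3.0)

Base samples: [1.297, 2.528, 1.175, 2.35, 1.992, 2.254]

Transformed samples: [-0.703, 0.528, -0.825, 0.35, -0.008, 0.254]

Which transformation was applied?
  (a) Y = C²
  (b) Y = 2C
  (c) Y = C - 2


Checking option (c) Y = C - 2:
  C = 1.297 -> Y = -0.703 ✓
  C = 2.528 -> Y = 0.528 ✓
  C = 1.175 -> Y = -0.825 ✓
All samples match this transformation.

(c) C - 2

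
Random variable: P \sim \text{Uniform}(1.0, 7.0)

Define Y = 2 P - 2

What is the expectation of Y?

For Y = 2P - 2:
E[Y] = 2 * E[P] - 2
E[P] = (1 + 7)/2 = 4
E[Y] = 2 * 4 - 2 = 6

6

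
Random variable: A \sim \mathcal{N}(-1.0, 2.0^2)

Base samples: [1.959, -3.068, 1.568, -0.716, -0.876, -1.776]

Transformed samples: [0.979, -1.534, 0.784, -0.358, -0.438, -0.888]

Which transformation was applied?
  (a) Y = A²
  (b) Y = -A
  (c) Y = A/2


Checking option (c) Y = A/2:
  A = 1.959 -> Y = 0.979 ✓
  A = -3.068 -> Y = -1.534 ✓
  A = 1.568 -> Y = 0.784 ✓
All samples match this transformation.

(c) A/2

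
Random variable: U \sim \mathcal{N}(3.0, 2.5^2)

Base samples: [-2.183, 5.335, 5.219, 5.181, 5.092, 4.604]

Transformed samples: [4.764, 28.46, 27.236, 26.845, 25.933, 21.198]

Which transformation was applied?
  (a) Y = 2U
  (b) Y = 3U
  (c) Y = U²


Checking option (c) Y = U²:
  U = -2.183 -> Y = 4.764 ✓
  U = 5.335 -> Y = 28.46 ✓
  U = 5.219 -> Y = 27.236 ✓
All samples match this transformation.

(c) U²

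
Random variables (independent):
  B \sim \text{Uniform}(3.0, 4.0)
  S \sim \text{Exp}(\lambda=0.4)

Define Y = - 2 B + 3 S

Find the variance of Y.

For independent RVs: Var(aX + bY) = a²Var(X) + b²Var(Y)
Var(B) = 0.083333333
Var(S) = 6.25
Var(Y) = (-2)²*0.083333333 + 3²*6.25
= 4*0.083333333 + 9*6.25 = 56.583333

56.583333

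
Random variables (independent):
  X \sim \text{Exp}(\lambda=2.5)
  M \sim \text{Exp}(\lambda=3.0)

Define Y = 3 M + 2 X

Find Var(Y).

For independent RVs: Var(aX + bY) = a²Var(X) + b²Var(Y)
Var(X) = 0.16
Var(M) = 0.11111111
Var(Y) = 2²*0.16 + 3²*0.11111111
= 4*0.16 + 9*0.11111111 = 1.64

1.64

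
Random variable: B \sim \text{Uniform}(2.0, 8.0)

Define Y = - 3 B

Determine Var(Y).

For Y = aB + b: Var(Y) = a² * Var(B)
Var(B) = (8 - 2)^2/12 = 3
Var(Y) = (-3)² * 3 = 9 * 3 = 27

27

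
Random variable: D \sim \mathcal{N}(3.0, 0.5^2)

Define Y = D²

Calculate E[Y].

Using E[X²] = Var(X) + (E[X])²:
E[D] = 3
Var(D) = 0.5^2 = 0.25
E[D²] = 0.25 + 3² = 0.25 + 9 = 9.25

9.25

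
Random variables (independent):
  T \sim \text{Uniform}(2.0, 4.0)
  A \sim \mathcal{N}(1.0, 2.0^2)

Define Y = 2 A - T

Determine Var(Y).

For independent RVs: Var(aX + bY) = a²Var(X) + b²Var(Y)
Var(T) = 0.33333333
Var(A) = 4
Var(Y) = (-1)²*0.33333333 + 2²*4
= 1*0.33333333 + 4*4 = 16.333333

16.333333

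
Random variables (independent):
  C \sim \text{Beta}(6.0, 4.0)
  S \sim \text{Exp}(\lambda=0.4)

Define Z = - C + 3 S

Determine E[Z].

E[Z] = -1*E[C] + 3*E[S]
E[C] = 0.6
E[S] = 2.5
E[Z] = -1*0.6 + 3*2.5 = 6.9

6.9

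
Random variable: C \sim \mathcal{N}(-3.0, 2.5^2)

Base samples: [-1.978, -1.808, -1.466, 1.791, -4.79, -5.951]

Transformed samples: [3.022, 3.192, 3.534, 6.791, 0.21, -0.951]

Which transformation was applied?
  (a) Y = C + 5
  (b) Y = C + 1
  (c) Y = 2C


Checking option (a) Y = C + 5:
  C = -1.978 -> Y = 3.022 ✓
  C = -1.808 -> Y = 3.192 ✓
  C = -1.466 -> Y = 3.534 ✓
All samples match this transformation.

(a) C + 5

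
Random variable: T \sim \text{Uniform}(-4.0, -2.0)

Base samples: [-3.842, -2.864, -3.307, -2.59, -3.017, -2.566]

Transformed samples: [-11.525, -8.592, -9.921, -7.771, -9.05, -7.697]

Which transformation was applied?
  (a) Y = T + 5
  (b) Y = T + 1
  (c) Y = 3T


Checking option (c) Y = 3T:
  T = -3.842 -> Y = -11.525 ✓
  T = -2.864 -> Y = -8.592 ✓
  T = -3.307 -> Y = -9.921 ✓
All samples match this transformation.

(c) 3T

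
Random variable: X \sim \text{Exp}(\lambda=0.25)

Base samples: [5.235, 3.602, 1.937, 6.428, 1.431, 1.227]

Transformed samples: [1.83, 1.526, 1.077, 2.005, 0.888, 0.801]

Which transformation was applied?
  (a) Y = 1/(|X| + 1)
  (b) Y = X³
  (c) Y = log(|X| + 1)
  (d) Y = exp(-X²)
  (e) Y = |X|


Checking option (c) Y = log(|X| + 1):
  X = 5.235 -> Y = 1.83 ✓
  X = 3.602 -> Y = 1.526 ✓
  X = 1.937 -> Y = 1.077 ✓
All samples match this transformation.

(c) log(|X| + 1)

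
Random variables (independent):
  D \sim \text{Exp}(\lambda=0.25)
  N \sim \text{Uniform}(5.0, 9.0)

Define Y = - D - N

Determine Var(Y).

For independent RVs: Var(aX + bY) = a²Var(X) + b²Var(Y)
Var(D) = 16
Var(N) = 1.3333333
Var(Y) = (-1)²*16 + (-1)²*1.3333333
= 1*16 + 1*1.3333333 = 17.333333

17.333333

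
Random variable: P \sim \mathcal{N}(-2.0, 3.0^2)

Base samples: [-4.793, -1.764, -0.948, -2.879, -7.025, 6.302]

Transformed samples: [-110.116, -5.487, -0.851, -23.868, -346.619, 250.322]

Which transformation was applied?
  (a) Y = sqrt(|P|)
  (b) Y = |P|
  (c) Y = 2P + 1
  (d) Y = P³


Checking option (d) Y = P³:
  P = -4.793 -> Y = -110.116 ✓
  P = -1.764 -> Y = -5.487 ✓
  P = -0.948 -> Y = -0.851 ✓
All samples match this transformation.

(d) P³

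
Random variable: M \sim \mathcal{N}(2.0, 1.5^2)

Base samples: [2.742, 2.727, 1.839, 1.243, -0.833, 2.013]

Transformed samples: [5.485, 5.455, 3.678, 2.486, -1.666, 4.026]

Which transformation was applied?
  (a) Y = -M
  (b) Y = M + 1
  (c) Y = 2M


Checking option (c) Y = 2M:
  M = 2.742 -> Y = 5.485 ✓
  M = 2.727 -> Y = 5.455 ✓
  M = 1.839 -> Y = 3.678 ✓
All samples match this transformation.

(c) 2M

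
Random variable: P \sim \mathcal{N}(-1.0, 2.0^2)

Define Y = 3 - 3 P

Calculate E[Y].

For Y = -3P + 3:
E[Y] = -3 * E[P] + 3
E[P] = -1.0 = -1
E[Y] = -3 * (-1) + 3 = 6

6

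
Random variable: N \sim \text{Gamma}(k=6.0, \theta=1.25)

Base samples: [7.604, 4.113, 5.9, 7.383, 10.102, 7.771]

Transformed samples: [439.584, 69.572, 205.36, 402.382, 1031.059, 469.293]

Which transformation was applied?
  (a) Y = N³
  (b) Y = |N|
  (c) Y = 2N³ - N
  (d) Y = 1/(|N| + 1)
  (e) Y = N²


Checking option (a) Y = N³:
  N = 7.604 -> Y = 439.584 ✓
  N = 4.113 -> Y = 69.572 ✓
  N = 5.9 -> Y = 205.36 ✓
All samples match this transformation.

(a) N³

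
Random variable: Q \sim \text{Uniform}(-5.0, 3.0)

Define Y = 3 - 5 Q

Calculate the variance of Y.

For Y = aQ + b: Var(Y) = a² * Var(Q)
Var(Q) = (3 + 5)^2/12 = 5.3333333
Var(Y) = (-5)² * 5.3333333 = 25 * 5.3333333 = 133.33333

133.33333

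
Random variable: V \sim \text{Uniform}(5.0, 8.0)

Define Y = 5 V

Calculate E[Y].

For Y = 5V:
E[Y] = 5 * E[V]
E[V] = (5 + 8)/2 = 6.5
E[Y] = 5 * 6.5 = 32.5

32.5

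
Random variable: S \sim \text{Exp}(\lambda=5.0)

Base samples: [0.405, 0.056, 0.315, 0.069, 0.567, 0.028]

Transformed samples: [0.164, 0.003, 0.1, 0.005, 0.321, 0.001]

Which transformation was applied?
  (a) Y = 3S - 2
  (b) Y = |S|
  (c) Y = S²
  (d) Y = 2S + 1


Checking option (c) Y = S²:
  S = 0.405 -> Y = 0.164 ✓
  S = 0.056 -> Y = 0.003 ✓
  S = 0.315 -> Y = 0.1 ✓
All samples match this transformation.

(c) S²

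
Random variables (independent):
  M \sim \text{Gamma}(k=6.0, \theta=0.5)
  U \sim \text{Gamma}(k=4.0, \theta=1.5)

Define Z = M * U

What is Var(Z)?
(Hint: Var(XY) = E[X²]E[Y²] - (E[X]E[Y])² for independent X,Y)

Var(XY) = E[X²]E[Y²] - (E[X]E[Y])²
E[M] = 3, Var(M) = 1.5
E[U] = 6, Var(U) = 9
E[M²] = 1.5 + 3² = 10.5
E[U²] = 9 + 6² = 45
Var(Z) = 10.5*45 - (3*6)²
= 472.5 - 324 = 148.5

148.5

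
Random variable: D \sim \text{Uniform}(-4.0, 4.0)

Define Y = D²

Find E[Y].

Using E[X²] = Var(X) + (E[X])²:
E[D] = 0
Var(D) = (4 + 4)^2/12 = 5.3333333
E[D²] = 5.3333333 + 0² = 5.3333333 + 0 = 5.3333333

5.3333333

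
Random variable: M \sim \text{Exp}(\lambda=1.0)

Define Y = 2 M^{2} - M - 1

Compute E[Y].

E[Y] = 2*E[M²] - 1*E[M] - 1
E[M] = 1
E[M²] = Var(M) + (E[M])² = 1 + 1 = 2
E[Y] = 2*2 - 1*1 - 1 = 2

2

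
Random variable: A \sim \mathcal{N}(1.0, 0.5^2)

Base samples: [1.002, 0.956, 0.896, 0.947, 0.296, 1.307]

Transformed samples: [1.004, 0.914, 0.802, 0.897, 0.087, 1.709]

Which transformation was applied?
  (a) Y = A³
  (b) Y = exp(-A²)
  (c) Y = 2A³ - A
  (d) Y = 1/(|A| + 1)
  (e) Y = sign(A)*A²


Checking option (e) Y = sign(A)*A²:
  A = 1.002 -> Y = 1.004 ✓
  A = 0.956 -> Y = 0.914 ✓
  A = 0.896 -> Y = 0.802 ✓
All samples match this transformation.

(e) sign(A)*A²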